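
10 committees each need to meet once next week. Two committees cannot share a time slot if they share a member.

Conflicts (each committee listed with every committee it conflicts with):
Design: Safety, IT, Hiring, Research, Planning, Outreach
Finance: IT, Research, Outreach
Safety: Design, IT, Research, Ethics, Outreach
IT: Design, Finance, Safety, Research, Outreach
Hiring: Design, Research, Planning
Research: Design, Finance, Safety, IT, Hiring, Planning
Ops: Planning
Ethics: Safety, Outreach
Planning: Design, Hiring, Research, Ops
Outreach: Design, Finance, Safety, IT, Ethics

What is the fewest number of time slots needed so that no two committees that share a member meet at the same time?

Design, Hiring, Research, Planning are mutually in conflict, so at least 4 time slots are needed.
4 time slots suffice: Design=1, Finance=1, Safety=3, IT=4, Hiring=4, Research=2, Ops=1, Ethics=1, Planning=3, Outreach=2. No two conflicting committees share a time slot.

4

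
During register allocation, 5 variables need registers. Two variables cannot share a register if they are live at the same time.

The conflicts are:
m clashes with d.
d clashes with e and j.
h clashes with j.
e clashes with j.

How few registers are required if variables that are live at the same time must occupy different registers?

d, e, j all conflict with each other, so at least 3 registers are needed.
3 registers suffice: register 1 → {m, j}; register 2 → {d, h}; register 3 → {e}. No two conflicting variables share a register.

3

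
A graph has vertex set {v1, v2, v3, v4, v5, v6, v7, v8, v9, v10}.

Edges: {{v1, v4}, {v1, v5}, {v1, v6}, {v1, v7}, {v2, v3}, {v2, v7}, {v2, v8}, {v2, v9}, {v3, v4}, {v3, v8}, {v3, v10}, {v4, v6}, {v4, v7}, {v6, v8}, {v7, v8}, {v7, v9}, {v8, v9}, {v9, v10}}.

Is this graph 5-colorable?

Yes

The chromatic number is 4. v2, v7, v8, v9 are pairwise adjacent (a clique of size 4), so at least 4 colors are needed.
4 colors suffice: color red → {v3, v5, v6, v7}; color blue → {v1, v8, v10}; color green → {v2, v4}; color yellow → {v9}.
Since 5 ≥ 4, a proper 5-coloring certainly exists.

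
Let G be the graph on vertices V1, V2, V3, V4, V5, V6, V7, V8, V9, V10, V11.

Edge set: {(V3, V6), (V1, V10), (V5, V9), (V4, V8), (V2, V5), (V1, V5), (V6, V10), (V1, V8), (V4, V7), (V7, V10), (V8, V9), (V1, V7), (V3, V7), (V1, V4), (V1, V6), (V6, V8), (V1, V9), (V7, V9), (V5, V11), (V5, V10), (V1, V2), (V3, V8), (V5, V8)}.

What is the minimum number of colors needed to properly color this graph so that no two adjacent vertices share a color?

V1, V5, V8, V9 are pairwise adjacent (a clique of size 4), so at least 4 colors are needed.
4 colors suffice: V1=1, V2=3, V3=1, V4=4, V5=2, V6=2, V7=2, V8=3, V9=4, V10=3, V11=1. Each edge has distinct colors on its endpoints.

4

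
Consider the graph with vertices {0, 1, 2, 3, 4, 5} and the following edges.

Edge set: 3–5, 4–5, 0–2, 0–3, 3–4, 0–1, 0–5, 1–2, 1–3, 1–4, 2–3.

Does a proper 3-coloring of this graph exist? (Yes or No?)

No

0, 1, 2, 3 form a clique, so at least 4 colors are needed.
So 3 colors are not enough.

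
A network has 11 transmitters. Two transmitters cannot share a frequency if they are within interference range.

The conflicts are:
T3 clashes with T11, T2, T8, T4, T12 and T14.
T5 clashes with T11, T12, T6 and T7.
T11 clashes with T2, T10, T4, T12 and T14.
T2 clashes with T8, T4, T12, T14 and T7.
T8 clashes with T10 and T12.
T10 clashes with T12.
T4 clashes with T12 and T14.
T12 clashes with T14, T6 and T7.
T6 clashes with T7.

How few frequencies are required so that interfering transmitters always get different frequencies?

T3, T11, T2, T4, T12, T14 all conflict with each other, so at least 6 frequencies are needed.
6 frequencies suffice: T3=4, T5=2, T11=3, T2=2, T8=3, T10=2, T4=5, T12=1, T14=6, T6=4, T7=3. Every pair that conflicts lands in different frequencies.

6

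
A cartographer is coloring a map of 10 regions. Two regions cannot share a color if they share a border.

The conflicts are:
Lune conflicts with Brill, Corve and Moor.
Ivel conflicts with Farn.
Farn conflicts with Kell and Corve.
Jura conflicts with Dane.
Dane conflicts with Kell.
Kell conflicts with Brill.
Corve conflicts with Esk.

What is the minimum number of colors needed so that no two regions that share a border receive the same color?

3

The cycle Brill-Lune-Corve-Farn-Kell-Brill has odd length 5, so it cannot be 2-colored; at least 3 colors are needed.
3 colors suffice: Lune=1, Ivel=1, Farn=2, Jura=1, Dane=2, Kell=1, Brill=2, Corve=3, Esk=1, Moor=2. No two conflicting regions share a color.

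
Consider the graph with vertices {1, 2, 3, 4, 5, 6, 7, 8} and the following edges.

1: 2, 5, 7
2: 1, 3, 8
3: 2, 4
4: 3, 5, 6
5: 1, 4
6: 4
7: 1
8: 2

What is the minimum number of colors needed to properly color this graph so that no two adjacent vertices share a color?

3

The cycle 2-1-5-4-3-2 has odd length 5, so it cannot be 2-colored; at least 3 colors are needed.
One proper 3-coloring: 1=red, 2=blue, 3=green, 4=red, 5=blue, 6=blue, 7=blue, 8=red. Each edge has distinct colors on its endpoints.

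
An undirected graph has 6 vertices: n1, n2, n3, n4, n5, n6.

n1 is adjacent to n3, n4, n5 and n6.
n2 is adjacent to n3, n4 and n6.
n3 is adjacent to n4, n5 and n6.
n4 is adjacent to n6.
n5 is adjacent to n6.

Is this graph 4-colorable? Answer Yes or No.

The chromatic number is 4. n1, n3, n4, n6 are mutually adjacent (a clique of size 4), so at least 4 colors are needed.
A valid assignment using 4 colors: n1=4, n2=4, n3=2, n4=3, n5=3, n6=1.
That is already a proper 4-coloring.

Yes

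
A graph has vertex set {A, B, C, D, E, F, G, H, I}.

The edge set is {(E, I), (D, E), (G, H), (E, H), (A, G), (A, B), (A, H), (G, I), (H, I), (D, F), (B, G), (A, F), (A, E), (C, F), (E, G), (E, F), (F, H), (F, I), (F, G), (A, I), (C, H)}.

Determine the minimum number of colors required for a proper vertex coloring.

A, E, F, G, H, I form a clique, so at least 6 colors are needed.
A valid assignment using 6 colors: A=5, B=1, C=3, D=2, E=3, F=1, G=4, H=2, I=6. Each edge has distinct colors on its endpoints.

6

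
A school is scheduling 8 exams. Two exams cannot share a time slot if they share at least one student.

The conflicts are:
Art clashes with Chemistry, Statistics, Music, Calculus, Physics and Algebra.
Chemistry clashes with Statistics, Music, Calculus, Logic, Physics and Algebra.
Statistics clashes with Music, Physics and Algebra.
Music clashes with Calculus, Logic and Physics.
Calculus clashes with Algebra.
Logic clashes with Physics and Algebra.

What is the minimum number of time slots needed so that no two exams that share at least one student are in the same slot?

5

Art, Chemistry, Statistics, Music, Physics are mutually in conflict, so at least 5 time slots are needed.
5 time slots suffice: time slot 1 → {Chemistry}; time slot 2 → {Art, Logic}; time slot 3 → {Music, Algebra}; time slot 4 → {Calculus, Physics}; time slot 5 → {Statistics}. Each listed conflict is separated.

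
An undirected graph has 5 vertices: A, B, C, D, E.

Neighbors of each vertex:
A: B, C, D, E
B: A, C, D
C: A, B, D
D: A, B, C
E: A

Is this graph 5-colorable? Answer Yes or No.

Yes

The chromatic number is 4. A, B, C, D are mutually adjacent (a clique of size 4), so at least 4 colors are needed.
4 colors suffice: color 1 → {A}; color 2 → {D, E}; color 3 → {B}; color 4 → {C}.
Since 5 ≥ 4, a proper 5-coloring certainly exists.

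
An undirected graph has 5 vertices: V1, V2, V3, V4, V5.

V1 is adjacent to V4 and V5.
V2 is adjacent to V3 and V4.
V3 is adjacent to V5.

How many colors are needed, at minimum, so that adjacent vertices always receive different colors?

3

The cycle V1-V5-V3-V2-V4-V1 has odd length 5, so it cannot be 2-colored; at least 3 colors are needed.
3 colors suffice: color 1 → {V1, V3}; color 2 → {V4, V5}; color 3 → {V2}. Each edge has distinct colors on its endpoints.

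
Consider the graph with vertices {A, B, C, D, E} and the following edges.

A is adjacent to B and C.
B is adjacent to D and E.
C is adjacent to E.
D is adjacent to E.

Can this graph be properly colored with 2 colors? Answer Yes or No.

B, D, E are pairwise adjacent, so at least 3 colors are needed.
So 2 colors are not enough.

No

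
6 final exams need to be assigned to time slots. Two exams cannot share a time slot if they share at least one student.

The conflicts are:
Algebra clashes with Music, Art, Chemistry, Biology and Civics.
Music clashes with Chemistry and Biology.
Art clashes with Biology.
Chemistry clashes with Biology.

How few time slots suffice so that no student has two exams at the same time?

Algebra, Music, Chemistry, Biology all conflict with each other, so at least 4 time slots are needed.
4 time slots suffice: time slot 1 → {Algebra}; time slot 2 → {Biology, Civics}; time slot 3 → {Music, Art}; time slot 4 → {Chemistry}. Each listed conflict is separated.

4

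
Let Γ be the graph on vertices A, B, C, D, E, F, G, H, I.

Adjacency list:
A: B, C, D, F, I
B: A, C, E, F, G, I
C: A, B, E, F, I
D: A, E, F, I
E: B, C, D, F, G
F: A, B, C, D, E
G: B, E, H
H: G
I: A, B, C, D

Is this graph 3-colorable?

No

A, B, C, I are mutually adjacent (a clique of size 4), so at least 4 colors are needed.
So 3 colors are not enough.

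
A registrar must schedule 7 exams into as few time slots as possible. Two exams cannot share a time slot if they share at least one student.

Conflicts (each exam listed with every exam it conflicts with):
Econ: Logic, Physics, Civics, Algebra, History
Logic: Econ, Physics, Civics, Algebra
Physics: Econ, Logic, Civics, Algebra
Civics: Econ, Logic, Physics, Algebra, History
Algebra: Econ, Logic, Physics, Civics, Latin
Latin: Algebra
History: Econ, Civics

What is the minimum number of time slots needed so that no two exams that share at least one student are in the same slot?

Econ, Logic, Physics, Civics, Algebra are mutually in conflict, so at least 5 time slots are needed.
5 time slots suffice: Econ=3, Logic=5, Physics=4, Civics=2, Algebra=1, Latin=2, History=1. Every pair that conflicts lands in different time slots.

5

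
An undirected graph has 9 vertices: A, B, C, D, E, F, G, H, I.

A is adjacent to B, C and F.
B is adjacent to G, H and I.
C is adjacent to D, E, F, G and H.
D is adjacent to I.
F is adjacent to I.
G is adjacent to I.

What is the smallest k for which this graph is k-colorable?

3

A, C, F form a triangle, so at least 3 colors are needed.
One proper 3-coloring: A=2, B=1, C=1, D=3, E=2, F=3, G=3, H=2, I=2. Every edge joins two different colors.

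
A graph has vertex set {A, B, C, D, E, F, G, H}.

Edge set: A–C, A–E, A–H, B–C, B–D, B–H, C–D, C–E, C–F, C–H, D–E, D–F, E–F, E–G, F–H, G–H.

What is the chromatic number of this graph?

C, D, E, F are pairwise adjacent (a clique of size 4), so at least 4 colors are needed.
4 colors suffice: A=green, B=yellow, C=red, D=green, E=blue, F=yellow, G=red, H=blue. No two adjacent vertices share a color.

4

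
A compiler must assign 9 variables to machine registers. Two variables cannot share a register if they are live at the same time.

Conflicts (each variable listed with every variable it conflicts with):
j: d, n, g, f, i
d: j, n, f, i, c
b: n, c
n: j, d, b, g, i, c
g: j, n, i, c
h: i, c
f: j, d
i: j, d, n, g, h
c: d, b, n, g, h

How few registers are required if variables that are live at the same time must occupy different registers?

4

j, d, n, i pairwise conflict, so at least 4 registers are needed.
4 registers suffice: register 1 → {n, h, f}; register 2 → {j, c}; register 3 → {d, b, g}; register 4 → {i}. Each listed conflict is separated.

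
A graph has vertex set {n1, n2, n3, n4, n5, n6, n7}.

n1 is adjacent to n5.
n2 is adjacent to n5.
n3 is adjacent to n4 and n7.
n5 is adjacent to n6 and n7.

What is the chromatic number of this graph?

2

n3 and n7 are adjacent, so at least 2 colors are needed.
2 colors suffice: n1=2, n2=2, n3=1, n4=2, n5=1, n6=2, n7=2. No two adjacent vertices share a color.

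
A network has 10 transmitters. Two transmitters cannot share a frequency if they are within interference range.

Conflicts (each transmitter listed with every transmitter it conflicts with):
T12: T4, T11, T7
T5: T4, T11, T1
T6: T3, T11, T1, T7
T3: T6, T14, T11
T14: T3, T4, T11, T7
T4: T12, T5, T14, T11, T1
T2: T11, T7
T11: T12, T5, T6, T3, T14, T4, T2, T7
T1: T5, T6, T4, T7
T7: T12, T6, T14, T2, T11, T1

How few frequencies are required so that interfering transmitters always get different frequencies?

T6, T11, T7 are mutually in conflict, so at least 3 frequencies are needed.
3 frequencies suffice: frequency 1 → {T11, T1}; frequency 2 → {T3, T4, T7}; frequency 3 → {T12, T5, T6, T14, T2}. Every pair that conflicts lands in different frequencies.

3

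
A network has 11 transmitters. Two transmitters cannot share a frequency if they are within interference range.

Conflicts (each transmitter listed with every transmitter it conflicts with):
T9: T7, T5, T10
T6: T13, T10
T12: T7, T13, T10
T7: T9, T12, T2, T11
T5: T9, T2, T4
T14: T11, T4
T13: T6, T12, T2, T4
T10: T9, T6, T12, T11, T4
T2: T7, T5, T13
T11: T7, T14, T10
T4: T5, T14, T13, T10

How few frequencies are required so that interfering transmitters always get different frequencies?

2

T9 and T7 conflict, so at least 2 frequencies are needed.
2 frequencies suffice: frequency 1 → {T7, T5, T14, T13, T10}; frequency 2 → {T9, T6, T12, T2, T11, T4}. No two conflicting transmitters share a frequency.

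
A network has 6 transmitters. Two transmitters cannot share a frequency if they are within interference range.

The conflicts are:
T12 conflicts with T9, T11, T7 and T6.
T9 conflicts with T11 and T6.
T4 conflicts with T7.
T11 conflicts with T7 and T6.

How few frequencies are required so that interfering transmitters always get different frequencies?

T12, T9, T11, T6 all conflict with each other, so at least 4 frequencies are needed.
4 frequencies suffice: T12=1, T9=3, T4=1, T11=2, T7=3, T6=4. No two conflicting transmitters share a frequency.

4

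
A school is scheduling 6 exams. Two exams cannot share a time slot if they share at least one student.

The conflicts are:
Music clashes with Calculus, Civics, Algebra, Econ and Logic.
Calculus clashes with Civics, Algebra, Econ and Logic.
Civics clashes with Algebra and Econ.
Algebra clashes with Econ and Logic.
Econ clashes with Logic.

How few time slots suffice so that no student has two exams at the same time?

Music, Calculus, Civics, Algebra, Econ pairwise conflict, so at least 5 time slots are needed.
5 time slots suffice: time slot 1 → {Econ}; time slot 2 → {Music}; time slot 3 → {Calculus}; time slot 4 → {Algebra}; time slot 5 → {Civics, Logic}. Every pair that conflicts lands in different time slots.

5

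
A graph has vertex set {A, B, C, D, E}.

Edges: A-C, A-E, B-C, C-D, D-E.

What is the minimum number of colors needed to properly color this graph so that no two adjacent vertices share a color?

2

B and C are adjacent, so at least 2 colors are needed.
2 colors suffice: color red → {C, E}; color blue → {A, B, D}. Every edge joins two different colors.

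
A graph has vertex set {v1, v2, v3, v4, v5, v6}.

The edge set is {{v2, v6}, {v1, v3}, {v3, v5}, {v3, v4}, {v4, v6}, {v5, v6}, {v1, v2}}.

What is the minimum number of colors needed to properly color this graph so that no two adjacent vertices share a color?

The cycle v4-v3-v1-v2-v6-v4 has odd length 5, so it cannot be 2-colored; at least 3 colors are needed.
A valid assignment using 3 colors: v1=blue, v2=green, v3=red, v4=blue, v5=blue, v6=red. Every edge joins two different colors.

3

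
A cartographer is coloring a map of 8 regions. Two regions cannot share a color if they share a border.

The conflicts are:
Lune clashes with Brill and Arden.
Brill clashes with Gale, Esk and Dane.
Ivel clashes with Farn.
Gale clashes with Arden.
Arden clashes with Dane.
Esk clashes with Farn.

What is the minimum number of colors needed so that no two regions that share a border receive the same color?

2

Brill and Gale conflict, so at least 2 colors are needed.
2 colors suffice: color 1 → {Brill, Arden, Farn}; color 2 → {Lune, Ivel, Gale, Esk, Dane}. Each listed conflict is separated.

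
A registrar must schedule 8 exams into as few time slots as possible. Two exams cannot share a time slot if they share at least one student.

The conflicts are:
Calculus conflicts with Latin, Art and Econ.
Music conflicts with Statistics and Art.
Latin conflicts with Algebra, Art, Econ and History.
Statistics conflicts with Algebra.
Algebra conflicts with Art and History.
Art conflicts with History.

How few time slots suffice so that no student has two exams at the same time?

Latin, Algebra, Art, History all conflict with each other, so at least 4 time slots are needed.
4 time slots suffice: Calculus=3, Music=2, Latin=2, Statistics=1, Algebra=3, Art=1, Econ=1, History=4. Each listed conflict is separated.

4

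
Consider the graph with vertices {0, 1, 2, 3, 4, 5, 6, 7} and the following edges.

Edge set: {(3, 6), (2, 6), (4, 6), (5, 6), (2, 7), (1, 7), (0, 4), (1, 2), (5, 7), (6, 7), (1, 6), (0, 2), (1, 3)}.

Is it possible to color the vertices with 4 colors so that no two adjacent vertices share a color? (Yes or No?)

The chromatic number is 4. 1, 2, 6, 7 form a clique, so at least 4 colors are needed.
4 colors suffice: color red → {0, 6}; color blue → {1, 4, 5}; color green → {2, 3}; color yellow → {7}.
That is already a proper 4-coloring.

Yes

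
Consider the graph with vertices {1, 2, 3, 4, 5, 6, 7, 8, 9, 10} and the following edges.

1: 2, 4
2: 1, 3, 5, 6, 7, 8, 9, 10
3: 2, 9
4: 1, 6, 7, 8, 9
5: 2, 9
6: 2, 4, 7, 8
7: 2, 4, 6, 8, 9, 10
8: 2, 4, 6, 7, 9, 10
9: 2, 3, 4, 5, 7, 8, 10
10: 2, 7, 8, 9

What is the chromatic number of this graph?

2, 7, 8, 9, 10 form a clique, so at least 5 colors are needed.
5 colors suffice: color red → {2, 4}; color blue → {1, 6, 9}; color green → {3, 5, 8}; color yellow → {7}; color purple → {10}. No two adjacent vertices share a color.

5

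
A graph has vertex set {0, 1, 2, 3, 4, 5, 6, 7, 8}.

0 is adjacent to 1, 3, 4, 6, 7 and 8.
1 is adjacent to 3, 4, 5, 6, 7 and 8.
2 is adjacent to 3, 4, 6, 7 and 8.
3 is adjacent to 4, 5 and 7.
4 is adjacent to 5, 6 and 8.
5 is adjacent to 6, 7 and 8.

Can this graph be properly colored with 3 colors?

1, 4, 5, 6 are pairwise adjacent (a clique of size 4), so at least 4 colors are needed.
So 3 colors are not enough.

No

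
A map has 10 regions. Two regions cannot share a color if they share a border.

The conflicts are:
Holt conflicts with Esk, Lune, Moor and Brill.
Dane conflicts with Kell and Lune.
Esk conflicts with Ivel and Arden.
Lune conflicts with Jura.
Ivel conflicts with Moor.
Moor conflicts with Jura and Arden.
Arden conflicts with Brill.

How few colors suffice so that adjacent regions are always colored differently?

Holt and Esk conflict, so at least 2 colors are needed.
2 colors suffice: Holt=2, Dane=2, Esk=1, Kell=1, Lune=1, Ivel=2, Moor=1, Jura=2, Arden=2, Brill=1. Each listed conflict is separated.

2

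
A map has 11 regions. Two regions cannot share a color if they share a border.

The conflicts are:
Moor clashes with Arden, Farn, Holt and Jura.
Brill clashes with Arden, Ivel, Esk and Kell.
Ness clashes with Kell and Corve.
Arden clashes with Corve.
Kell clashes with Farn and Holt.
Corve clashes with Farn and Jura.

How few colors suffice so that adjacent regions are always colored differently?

The cycle Arden-Moor-Holt-Kell-Brill-Arden has odd length 5, so it cannot be 2-colored; at least 3 colors are needed.
3 colors suffice: color 1 → {Moor, Brill, Corve}; color 2 → {Arden, Ivel, Esk, Kell, Jura}; color 3 → {Ness, Farn, Holt}. Each listed conflict is separated.

3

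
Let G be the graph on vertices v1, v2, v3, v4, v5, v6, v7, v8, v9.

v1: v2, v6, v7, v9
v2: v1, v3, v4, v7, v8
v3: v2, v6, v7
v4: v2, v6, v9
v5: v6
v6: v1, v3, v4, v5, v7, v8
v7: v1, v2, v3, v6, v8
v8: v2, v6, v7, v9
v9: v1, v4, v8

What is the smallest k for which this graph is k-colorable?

v2, v7, v8 form a triangle, so at least 3 colors are needed.
3 colors suffice: color 1 → {v2, v6, v9}; color 2 → {v4, v5, v7}; color 3 → {v1, v3, v8}. Each edge has distinct colors on its endpoints.

3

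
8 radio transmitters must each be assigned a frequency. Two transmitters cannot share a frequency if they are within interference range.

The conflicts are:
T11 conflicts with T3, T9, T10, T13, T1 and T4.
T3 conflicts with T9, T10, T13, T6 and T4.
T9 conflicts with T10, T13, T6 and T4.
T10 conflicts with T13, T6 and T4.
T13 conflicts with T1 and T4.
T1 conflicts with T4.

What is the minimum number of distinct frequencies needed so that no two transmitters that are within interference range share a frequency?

6

T11, T3, T9, T10, T13, T4 pairwise conflict, so at least 6 frequencies are needed.
6 frequencies suffice: T11=6, T3=5, T9=2, T10=4, T13=3, T1=2, T6=1, T4=1. Each listed conflict is separated.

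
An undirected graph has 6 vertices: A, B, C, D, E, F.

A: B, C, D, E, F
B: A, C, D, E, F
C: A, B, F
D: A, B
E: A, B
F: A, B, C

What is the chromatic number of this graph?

4

A, B, C, F form a clique, so at least 4 colors are needed.
4 colors suffice: color red → {A}; color blue → {B}; color green → {C, D, E}; color yellow → {F}. No two adjacent vertices share a color.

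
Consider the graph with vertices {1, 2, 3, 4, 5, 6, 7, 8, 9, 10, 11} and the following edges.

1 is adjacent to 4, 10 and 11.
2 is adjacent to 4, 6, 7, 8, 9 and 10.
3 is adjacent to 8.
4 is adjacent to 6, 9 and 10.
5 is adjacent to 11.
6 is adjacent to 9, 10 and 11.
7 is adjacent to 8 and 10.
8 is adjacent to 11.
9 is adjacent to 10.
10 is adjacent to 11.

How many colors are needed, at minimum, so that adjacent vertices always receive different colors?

2, 4, 6, 9, 10 are pairwise adjacent (a clique of size 5), so at least 5 colors are needed.
5 colors suffice: color a → {5, 8, 10}; color b → {2, 3, 11}; color c → {4, 7}; color d → {1, 6}; color e → {9}. Each edge has distinct colors on its endpoints.

5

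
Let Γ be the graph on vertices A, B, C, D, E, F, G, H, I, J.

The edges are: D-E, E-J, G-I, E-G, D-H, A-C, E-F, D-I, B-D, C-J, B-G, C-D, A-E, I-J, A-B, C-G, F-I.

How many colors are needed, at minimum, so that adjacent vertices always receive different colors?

2

C and J are adjacent, so at least 2 colors are needed.
2 colors suffice: color red → {A, D, F, G, J}; color blue → {B, C, E, H, I}. No two adjacent vertices share a color.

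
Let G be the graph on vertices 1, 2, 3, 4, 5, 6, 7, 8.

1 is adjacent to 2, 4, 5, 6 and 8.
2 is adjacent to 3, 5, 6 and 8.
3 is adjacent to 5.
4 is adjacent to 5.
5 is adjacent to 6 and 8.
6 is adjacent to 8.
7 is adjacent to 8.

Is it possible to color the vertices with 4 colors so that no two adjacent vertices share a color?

1, 2, 5, 6, 8 are mutually adjacent (a clique of size 5), so at least 5 colors are needed.
So 4 colors are not enough.

No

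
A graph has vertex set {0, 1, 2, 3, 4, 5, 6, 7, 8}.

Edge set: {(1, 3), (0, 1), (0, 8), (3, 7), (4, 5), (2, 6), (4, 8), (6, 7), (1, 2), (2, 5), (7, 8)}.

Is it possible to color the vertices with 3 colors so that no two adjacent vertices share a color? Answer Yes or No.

Yes

The chromatic number is 3. The cycle 3-7-8-0-1-3 has odd length 5, so it cannot be 2-colored; at least 3 colors are needed.
3 colors suffice: color red → {1, 5, 6, 8}; color blue → {0, 2, 4, 7}; color green → {3}.
That is already a proper 3-coloring.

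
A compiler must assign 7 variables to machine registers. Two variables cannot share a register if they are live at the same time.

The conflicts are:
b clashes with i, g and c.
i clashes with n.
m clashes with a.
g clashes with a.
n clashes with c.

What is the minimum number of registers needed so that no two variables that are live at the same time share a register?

2

n and c conflict, so at least 2 registers are needed.
A valid assignment using 2 registers: b=1, i=2, m=2, g=2, n=1, a=1, c=2. Every pair that conflicts lands in different registers.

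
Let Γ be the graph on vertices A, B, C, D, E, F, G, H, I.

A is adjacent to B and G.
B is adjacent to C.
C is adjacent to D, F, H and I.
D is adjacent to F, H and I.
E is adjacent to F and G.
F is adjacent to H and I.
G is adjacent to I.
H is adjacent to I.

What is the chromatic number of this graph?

C, D, F, H, I are mutually adjacent (a clique of size 5), so at least 5 colors are needed.
5 colors suffice: color red → {A, E, I}; color blue → {B, F, G}; color green → {C}; color yellow → {H}; color purple → {D}. Each edge has distinct colors on its endpoints.

5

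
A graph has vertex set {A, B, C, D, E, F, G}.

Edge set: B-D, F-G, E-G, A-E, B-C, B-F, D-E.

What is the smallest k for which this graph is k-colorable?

3

The cycle B-F-G-E-D-B has odd length 5, so it cannot be 2-colored; at least 3 colors are needed.
3 colors suffice: color red → {B, E}; color blue → {A, C, D, G}; color green → {F}. Each edge has distinct colors on its endpoints.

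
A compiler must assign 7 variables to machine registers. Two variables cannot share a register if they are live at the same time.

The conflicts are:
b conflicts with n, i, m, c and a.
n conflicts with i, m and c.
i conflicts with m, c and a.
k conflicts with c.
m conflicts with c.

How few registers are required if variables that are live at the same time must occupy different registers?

b, n, i, m, c all conflict with each other, so at least 5 registers are needed.
A valid assignment using 5 registers: b=1, n=5, i=2, k=1, m=4, c=3, a=3. Every pair that conflicts lands in different registers.

5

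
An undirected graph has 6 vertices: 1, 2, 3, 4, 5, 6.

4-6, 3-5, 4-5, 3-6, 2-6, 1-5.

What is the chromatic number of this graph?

2

3 and 6 are adjacent, so at least 2 colors are needed.
A valid assignment using 2 colors: 1=blue, 2=blue, 3=blue, 4=blue, 5=red, 6=red. Each edge has distinct colors on its endpoints.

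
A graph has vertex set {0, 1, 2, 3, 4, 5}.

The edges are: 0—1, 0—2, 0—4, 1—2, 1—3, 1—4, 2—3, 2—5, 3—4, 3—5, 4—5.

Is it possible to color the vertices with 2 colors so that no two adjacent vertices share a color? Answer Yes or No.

No

1, 2, 3 are pairwise adjacent, so at least 3 colors are needed.
So 2 colors are not enough.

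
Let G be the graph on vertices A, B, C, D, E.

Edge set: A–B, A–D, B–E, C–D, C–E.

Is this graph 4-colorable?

The chromatic number is 3. The cycle D-A-B-E-C-D has odd length 5, so it cannot be 2-colored; at least 3 colors are needed.
3 colors suffice: color 1 → {B, C}; color 2 → {A, E}; color 3 → {D}.
Since 4 ≥ 3, a proper 4-coloring certainly exists.

Yes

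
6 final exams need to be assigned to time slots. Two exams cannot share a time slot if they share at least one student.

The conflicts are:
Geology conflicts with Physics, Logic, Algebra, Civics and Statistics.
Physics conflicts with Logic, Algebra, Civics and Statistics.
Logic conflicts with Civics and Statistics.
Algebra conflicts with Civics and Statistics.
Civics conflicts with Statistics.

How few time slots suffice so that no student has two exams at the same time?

5

Geology, Physics, Logic, Civics, Statistics all conflict with each other, so at least 5 time slots are needed.
A valid assignment using 5 time slots: Geology=4, Physics=3, Logic=5, Algebra=5, Civics=2, Statistics=1. Each listed conflict is separated.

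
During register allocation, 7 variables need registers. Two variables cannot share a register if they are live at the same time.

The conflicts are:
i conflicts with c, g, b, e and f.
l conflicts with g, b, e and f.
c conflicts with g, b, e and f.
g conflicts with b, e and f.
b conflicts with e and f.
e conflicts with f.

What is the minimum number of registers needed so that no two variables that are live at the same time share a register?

6

i, c, g, b, e, f all conflict with each other, so at least 6 registers are needed.
A valid assignment using 6 registers: i=6, l=5, c=5, g=3, b=1, e=2, f=4. No two conflicting variables share a register.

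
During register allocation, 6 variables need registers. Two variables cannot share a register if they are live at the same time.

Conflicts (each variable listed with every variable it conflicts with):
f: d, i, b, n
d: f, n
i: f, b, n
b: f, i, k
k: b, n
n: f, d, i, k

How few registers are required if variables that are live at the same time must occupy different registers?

3

f, i, n pairwise conflict, so at least 3 registers are needed.
3 registers suffice: f=2, d=3, i=3, b=1, k=2, n=1. No two conflicting variables share a register.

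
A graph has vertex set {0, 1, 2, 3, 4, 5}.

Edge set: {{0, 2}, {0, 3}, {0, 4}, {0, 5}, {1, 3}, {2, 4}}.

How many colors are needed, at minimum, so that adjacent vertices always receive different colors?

0, 2, 4 form a triangle, so at least 3 colors are needed.
A valid assignment using 3 colors: 0=red, 1=red, 2=green, 3=blue, 4=blue, 5=blue. Every edge joins two different colors.

3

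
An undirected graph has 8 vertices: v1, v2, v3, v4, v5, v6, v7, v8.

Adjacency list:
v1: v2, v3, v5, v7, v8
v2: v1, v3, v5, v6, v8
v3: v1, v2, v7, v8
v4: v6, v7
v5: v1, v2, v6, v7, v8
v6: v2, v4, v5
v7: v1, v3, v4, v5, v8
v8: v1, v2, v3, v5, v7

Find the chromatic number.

4

v1, v2, v3, v8 form a clique, so at least 4 colors are needed.
4 colors suffice: v1=1, v2=3, v3=4, v4=2, v5=4, v6=1, v7=3, v8=2. No two adjacent vertices share a color.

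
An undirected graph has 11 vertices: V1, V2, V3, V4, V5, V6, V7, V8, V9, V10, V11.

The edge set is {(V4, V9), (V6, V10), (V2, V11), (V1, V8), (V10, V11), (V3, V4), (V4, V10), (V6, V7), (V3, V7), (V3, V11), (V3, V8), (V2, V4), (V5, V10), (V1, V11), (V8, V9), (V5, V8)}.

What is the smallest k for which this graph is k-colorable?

The cycle V8-V5-V10-V4-V3-V8 has odd length 5, so it cannot be 2-colored; at least 3 colors are needed.
A valid assignment using 3 colors: V1=3, V2=1, V3=3, V4=2, V5=2, V6=2, V7=1, V8=1, V9=3, V10=1, V11=2. No two adjacent vertices share a color.

3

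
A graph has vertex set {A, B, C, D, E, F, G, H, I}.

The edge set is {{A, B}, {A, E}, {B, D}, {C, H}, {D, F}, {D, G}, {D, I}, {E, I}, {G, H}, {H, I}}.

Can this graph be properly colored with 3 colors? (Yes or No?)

The chromatic number is 3. The cycle B-A-E-I-D-B has odd length 5, so it cannot be 2-colored; at least 3 colors are needed.
3 colors suffice: color red → {D, E, H}; color blue → {B, C, F, G, I}; color green → {A}.
That is already a proper 3-coloring.

Yes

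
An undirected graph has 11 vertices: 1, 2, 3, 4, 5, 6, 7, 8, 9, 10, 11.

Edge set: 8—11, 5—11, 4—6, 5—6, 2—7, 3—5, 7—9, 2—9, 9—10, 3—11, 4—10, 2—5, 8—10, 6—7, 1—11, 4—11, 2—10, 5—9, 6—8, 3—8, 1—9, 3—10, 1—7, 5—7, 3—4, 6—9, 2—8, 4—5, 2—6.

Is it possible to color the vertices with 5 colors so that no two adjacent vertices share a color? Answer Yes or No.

Yes

The chromatic number is 5. 2, 5, 6, 7, 9 are mutually adjacent (a clique of size 5), so at least 5 colors are needed.
5 colors suffice: color red → {1, 5, 10}; color blue → {4, 8, 9}; color green → {6, 11}; color yellow → {2, 3}; color purple → {7}.
That is already a proper 5-coloring.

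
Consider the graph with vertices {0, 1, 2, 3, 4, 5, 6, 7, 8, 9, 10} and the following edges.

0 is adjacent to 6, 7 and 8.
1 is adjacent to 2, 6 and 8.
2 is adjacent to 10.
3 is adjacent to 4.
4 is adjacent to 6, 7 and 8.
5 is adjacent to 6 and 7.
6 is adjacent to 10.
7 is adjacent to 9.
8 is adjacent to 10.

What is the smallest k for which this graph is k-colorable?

1 and 2 are adjacent, so at least 2 colors are needed.
A valid assignment using 2 colors: 0=blue, 1=blue, 2=red, 3=red, 4=blue, 5=blue, 6=red, 7=red, 8=red, 9=blue, 10=blue. No two adjacent vertices share a color.

2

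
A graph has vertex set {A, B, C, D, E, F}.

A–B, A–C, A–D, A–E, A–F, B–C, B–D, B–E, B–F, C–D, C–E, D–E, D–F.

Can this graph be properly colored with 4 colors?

A, B, C, D, E are pairwise adjacent (a clique of size 5), so at least 5 colors are needed.
So 4 colors are not enough.

No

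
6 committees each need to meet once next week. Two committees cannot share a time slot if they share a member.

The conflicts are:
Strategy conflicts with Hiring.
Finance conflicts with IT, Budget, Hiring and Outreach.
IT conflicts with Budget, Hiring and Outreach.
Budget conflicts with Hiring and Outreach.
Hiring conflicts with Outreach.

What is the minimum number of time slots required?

5

Finance, IT, Budget, Hiring, Outreach are mutually in conflict, so at least 5 time slots are needed.
5 time slots suffice: time slot 1 → {Hiring}; time slot 2 → {Strategy, Finance}; time slot 3 → {IT}; time slot 4 → {Outreach}; time slot 5 → {Budget}. No two conflicting committees share a time slot.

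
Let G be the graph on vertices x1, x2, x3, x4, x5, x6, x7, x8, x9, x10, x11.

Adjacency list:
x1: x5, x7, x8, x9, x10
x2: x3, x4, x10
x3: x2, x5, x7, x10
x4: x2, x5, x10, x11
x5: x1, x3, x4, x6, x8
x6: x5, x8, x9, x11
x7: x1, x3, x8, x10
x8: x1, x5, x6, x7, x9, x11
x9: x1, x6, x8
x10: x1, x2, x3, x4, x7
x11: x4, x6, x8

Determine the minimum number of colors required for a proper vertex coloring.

3

x6, x8, x9 form a triangle, so at least 3 colors are needed.
3 colors suffice: x1=B, x2=G, x3=B, x4=B, x5=G, x6=B, x7=G, x8=R, x9=G, x10=R, x11=G. Every edge joins two different colors.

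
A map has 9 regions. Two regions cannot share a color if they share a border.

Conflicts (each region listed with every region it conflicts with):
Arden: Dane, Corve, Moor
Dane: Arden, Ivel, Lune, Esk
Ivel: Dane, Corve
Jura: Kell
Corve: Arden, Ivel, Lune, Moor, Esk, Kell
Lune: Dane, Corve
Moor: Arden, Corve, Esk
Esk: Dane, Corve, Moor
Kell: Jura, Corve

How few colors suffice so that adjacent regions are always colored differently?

Corve, Moor, Esk all conflict with each other, so at least 3 colors are needed.
One proper 3-coloring: Arden=2, Dane=1, Ivel=2, Jura=1, Corve=1, Lune=2, Moor=3, Esk=2, Kell=2. Each listed conflict is separated.

3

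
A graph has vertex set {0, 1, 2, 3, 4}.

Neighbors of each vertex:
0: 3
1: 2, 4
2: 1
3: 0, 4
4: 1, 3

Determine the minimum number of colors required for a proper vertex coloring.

1 and 2 are adjacent, so at least 2 colors are needed.
One proper 2-coloring: 0=b, 1=a, 2=b, 3=a, 4=b. No two adjacent vertices share a color.

2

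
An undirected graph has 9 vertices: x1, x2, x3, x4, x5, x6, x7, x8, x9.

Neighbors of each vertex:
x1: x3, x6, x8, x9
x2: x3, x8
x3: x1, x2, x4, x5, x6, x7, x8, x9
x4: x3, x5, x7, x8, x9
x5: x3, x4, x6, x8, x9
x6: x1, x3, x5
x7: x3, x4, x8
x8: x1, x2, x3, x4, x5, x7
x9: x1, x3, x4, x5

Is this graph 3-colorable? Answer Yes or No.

x3, x4, x5, x9 are pairwise adjacent (a clique of size 4), so at least 4 colors are needed.
So 3 colors are not enough.

No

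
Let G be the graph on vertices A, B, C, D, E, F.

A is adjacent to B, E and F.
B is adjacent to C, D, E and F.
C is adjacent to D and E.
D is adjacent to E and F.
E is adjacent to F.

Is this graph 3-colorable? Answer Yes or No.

A, B, E, F are pairwise adjacent (a clique of size 4), so at least 4 colors are needed.
So 3 colors are not enough.

No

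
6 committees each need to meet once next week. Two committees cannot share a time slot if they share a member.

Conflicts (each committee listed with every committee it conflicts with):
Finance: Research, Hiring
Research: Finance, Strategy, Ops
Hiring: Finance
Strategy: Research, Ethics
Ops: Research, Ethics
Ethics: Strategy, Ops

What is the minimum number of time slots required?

Finance and Research conflict, so at least 2 time slots are needed.
2 time slots suffice: time slot 1 → {Research, Hiring, Ethics}; time slot 2 → {Finance, Strategy, Ops}. Every pair that conflicts lands in different time slots.

2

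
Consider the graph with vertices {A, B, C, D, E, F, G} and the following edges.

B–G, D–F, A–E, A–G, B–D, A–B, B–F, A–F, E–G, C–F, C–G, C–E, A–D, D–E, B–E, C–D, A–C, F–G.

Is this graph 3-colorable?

A, B, D, F are pairwise adjacent (a clique of size 4), so at least 4 colors are needed.
So 3 colors are not enough.

No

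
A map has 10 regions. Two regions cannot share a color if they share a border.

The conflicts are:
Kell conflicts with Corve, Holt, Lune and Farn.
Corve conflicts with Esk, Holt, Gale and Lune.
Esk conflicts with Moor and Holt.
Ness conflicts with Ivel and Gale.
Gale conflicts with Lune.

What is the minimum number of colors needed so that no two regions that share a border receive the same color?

Corve, Gale, Lune all conflict with each other, so at least 3 colors are needed.
One proper 3-coloring: Kell=2, Corve=1, Esk=2, Ness=1, Moor=1, Ivel=2, Holt=3, Gale=2, Lune=3, Farn=1. No two conflicting regions share a color.

3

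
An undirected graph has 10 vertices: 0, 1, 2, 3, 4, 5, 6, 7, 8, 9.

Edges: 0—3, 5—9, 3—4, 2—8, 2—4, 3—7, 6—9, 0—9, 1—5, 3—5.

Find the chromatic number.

2

0 and 3 are adjacent, so at least 2 colors are needed.
2 colors suffice: 0=blue, 1=red, 2=red, 3=red, 4=blue, 5=blue, 6=blue, 7=blue, 8=blue, 9=red. No two adjacent vertices share a color.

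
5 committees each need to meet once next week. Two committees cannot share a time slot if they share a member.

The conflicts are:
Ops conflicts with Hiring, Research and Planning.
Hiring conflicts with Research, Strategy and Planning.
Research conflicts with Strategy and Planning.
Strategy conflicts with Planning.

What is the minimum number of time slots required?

4

Ops, Hiring, Research, Planning pairwise conflict, so at least 4 time slots are needed.
4 time slots suffice: time slot 1 → {Research}; time slot 2 → {Hiring}; time slot 3 → {Planning}; time slot 4 → {Ops, Strategy}. Every pair that conflicts lands in different time slots.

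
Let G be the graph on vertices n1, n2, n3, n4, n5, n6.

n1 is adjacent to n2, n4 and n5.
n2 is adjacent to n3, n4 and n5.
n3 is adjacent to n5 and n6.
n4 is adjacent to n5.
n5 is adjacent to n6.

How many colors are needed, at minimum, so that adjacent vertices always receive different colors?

4

n1, n2, n4, n5 form a clique, so at least 4 colors are needed.
4 colors suffice: color red → {n5}; color blue → {n2, n6}; color green → {n1, n3}; color yellow → {n4}. Each edge has distinct colors on its endpoints.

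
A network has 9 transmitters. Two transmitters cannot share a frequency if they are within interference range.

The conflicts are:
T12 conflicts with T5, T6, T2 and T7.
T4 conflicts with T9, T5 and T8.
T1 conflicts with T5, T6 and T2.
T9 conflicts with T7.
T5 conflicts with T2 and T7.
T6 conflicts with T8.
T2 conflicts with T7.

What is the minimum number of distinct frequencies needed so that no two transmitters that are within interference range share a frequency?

4

T12, T5, T2, T7 are mutually in conflict, so at least 4 frequencies are needed.
4 frequencies suffice: frequency 1 → {T9, T5, T6}; frequency 2 → {T4, T2}; frequency 3 → {T12, T1, T8}; frequency 4 → {T7}. Each listed conflict is separated.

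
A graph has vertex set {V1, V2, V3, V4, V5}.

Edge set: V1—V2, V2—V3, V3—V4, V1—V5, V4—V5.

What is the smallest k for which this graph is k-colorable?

The cycle V5-V4-V3-V2-V1-V5 has odd length 5, so it cannot be 2-colored; at least 3 colors are needed.
A valid assignment using 3 colors: V1=2, V2=3, V3=1, V4=2, V5=1. Each edge has distinct colors on its endpoints.

3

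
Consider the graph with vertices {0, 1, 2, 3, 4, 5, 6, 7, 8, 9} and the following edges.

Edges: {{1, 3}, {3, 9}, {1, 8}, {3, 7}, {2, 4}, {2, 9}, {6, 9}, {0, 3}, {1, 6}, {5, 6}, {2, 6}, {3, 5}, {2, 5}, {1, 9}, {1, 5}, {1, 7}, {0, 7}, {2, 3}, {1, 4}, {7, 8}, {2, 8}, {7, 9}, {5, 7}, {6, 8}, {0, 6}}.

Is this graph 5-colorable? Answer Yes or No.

Yes

The chromatic number is 4. 1, 3, 7, 9 are pairwise adjacent (a clique of size 4), so at least 4 colors are needed.
4 colors suffice: color red → {0, 1, 2}; color blue → {4, 6, 7}; color green → {3, 8}; color yellow → {5, 9}.
Since 5 ≥ 4, a proper 5-coloring certainly exists.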